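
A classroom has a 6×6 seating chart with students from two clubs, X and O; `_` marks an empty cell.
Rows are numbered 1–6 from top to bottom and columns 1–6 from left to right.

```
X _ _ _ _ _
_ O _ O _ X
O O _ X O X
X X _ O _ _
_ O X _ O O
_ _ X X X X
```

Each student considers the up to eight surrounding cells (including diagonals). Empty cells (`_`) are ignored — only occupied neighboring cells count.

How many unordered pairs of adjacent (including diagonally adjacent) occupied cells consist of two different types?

Scan each occupied cell's neighbors to the right and below (and the two forward diagonals) so each pair is counted once.
From row 1: 1 unlike of 1 pairs (running 1/1).
From row 2: 2 unlike of 6 pairs (running 3/7).
From row 3: 7 unlike of 9 pairs (running 10/16).
From row 4: 3 unlike of 6 pairs (running 13/22).
From row 5: 7 unlike of 10 pairs (running 20/32).
From row 6: 0 unlike of 3 pairs (running 20/35).
Total adjacent occupied pairs: 35; unlike-type pairs: 20.

20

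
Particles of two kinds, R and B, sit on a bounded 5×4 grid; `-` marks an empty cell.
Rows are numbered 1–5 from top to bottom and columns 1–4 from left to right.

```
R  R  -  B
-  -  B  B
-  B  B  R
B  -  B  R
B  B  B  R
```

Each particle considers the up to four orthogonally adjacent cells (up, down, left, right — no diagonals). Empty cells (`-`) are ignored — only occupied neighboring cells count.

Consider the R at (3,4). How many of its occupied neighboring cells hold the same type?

1

Occupied neighbors of (3,4): (2,4)=B, (4,4)=R, (3,3)=B.
Same type (R): 1 of 3.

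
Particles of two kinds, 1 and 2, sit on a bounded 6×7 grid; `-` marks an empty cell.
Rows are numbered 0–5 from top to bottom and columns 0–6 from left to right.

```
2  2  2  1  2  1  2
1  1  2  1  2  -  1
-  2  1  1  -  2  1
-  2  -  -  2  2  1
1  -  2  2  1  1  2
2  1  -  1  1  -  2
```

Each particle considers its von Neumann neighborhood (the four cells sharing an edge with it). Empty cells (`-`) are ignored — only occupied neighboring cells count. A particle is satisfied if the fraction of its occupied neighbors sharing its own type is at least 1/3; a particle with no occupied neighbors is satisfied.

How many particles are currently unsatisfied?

(0,0)2 1/2 satisfied
(0,1)2 2/3 satisfied
(0,2)2 2/3 satisfied
(0,3)1 1/3 satisfied
(0,4)2 1/3 satisfied
(0,5)1 0/2 not
(0,6)2 0/2 not
(1,0)1 1/2 satisfied
(1,1)1 1/4 not
(1,2)2 1/4 not
(1,3)1 2/4 satisfied
(1,4)2 1/2 satisfied
(1,6)1 1/2 satisfied
(2,1)2 1/3 satisfied
(2,2)1 1/3 satisfied
(2,3)1 2/2 satisfied
(2,5)2 1/2 satisfied
(2,6)1 2/3 satisfied
(3,1)2 1/1 satisfied
(3,4)2 1/2 satisfied
(3,5)2 2/4 satisfied
(3,6)1 1/3 satisfied
(4,0)1 0/1 not
(4,2)2 1/1 satisfied
(4,3)2 1/3 satisfied
(4,4)1 2/4 satisfied
(4,5)1 1/3 satisfied
(4,6)2 1/3 satisfied
(5,0)2 0/2 not
(5,1)1 0/1 not
(5,3)1 1/2 satisfied
(5,4)1 2/2 satisfied
(5,6)2 1/1 satisfied
Unsatisfied: (0,5), (0,6), (1,1), (1,2), (4,0), (5,0), (5,1) — 7 in total.

7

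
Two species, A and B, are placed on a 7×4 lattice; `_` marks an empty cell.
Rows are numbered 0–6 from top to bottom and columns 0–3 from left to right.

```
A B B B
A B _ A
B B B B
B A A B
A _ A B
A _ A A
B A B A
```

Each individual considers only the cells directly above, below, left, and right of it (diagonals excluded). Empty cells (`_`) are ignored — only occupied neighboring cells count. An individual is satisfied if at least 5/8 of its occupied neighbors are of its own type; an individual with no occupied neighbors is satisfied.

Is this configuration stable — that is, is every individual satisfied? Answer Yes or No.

No

Row 0: (0,0)A 1/2 not · (0,1)B 2/3 satisfied · (0,2)B 2/2 satisfied · (0,3)B 1/2 not
Row 1: (1,0)A 1/3 not · (1,1)B 2/3 satisfied · (1,3)A 0/2 not
Row 2: (2,0)B 2/3 satisfied · (2,1)B 3/4 satisfied · (2,2)B 2/3 satisfied · (2,3)B 2/3 satisfied
Row 3: (3,0)B 1/3 not · (3,1)A 1/3 not · (3,2)A 2/4 not · (3,3)B 2/3 satisfied
Row 4: (4,0)A 1/2 not · (4,2)A 2/3 satisfied · (4,3)B 1/3 not
Row 5: (5,0)A 1/2 not · (5,2)A 2/3 satisfied · (5,3)A 2/3 satisfied
Row 6: (6,0)B 0/2 not · (6,1)A 0/2 not · (6,2)B 0/3 not · (6,3)A 1/2 not
For instance (0,0) has only 1/2 same-type neighbors, below 5/8.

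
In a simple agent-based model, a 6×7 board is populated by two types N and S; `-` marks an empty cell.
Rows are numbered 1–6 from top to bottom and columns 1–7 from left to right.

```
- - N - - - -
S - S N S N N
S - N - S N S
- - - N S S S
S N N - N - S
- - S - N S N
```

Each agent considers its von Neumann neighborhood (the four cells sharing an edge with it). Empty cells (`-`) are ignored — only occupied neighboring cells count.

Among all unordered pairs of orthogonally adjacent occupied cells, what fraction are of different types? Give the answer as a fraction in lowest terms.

Scan each occupied cell's neighbors to the right and below so each pair is counted once.
Row 1: N(1,3)–S(2,3)≠  → 1/1 unlike.
Row 2: S(2,1)–S(3,1)= S(2,3)–N(2,4)≠ S(2,3)–N(3,3)≠ N(2,4)–S(2,5)≠ S(2,5)–N(2,6)≠ S(2,5)–S(3,5)= N(2,6)–N(2,7)= N(2,6)–N(3,6)= N(2,7)–S(3,7)≠  → 5/9 unlike.
Row 3: S(3,5)–N(3,6)≠ S(3,5)–S(4,5)= N(3,6)–S(3,7)≠ N(3,6)–S(4,6)≠ S(3,7)–S(4,7)=  → 3/5 unlike.
Row 4: N(4,4)–S(4,5)≠ S(4,5)–S(4,6)= S(4,5)–N(5,5)≠ S(4,6)–S(4,7)= S(4,7)–S(5,7)=  → 2/5 unlike.
Row 5: S(5,1)–N(5,2)≠ N(5,2)–N(5,3)= N(5,3)–S(6,3)≠ N(5,5)–N(6,5)= S(5,7)–N(6,7)≠  → 3/5 unlike.
Row 6: N(6,5)–S(6,6)≠ S(6,6)–N(6,7)≠  → 2/2 unlike.
Total adjacent occupied pairs: 27; unlike-type pairs: 16.
16/27 is already in lowest terms.

16/27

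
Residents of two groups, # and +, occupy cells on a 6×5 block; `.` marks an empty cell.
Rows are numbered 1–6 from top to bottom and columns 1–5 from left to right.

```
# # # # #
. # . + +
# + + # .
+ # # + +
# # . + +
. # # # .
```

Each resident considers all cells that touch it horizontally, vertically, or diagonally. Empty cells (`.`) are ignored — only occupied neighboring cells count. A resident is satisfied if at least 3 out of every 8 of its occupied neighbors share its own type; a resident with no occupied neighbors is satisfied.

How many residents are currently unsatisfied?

Row 1: (1,1)# 2/2 ok · (1,2)# 3/3 ok · (1,3)# 3/4 ok · (1,4)# 2/4 ok · (1,5)# 1/3 unhappy
Row 2: (2,2)# 4/6 ok · (2,4)+ 2/6 unhappy · (2,5)+ 1/4 unhappy
Row 3: (3,1)# 2/4 ok · (3,2)+ 2/6 unhappy · (3,3)+ 3/7 ok · (3,4)# 1/6 unhappy
Row 4: (4,1)+ 1/5 unhappy · (4,2)# 4/7 ok · (4,3)# 3/7 ok · (4,4)+ 4/6 ok · (4,5)+ 3/4 ok
Row 5: (5,1)# 3/4 ok · (5,2)# 5/6 ok · (5,4)+ 3/6 ok · (5,5)+ 3/4 ok
Row 6: (6,2)# 3/3 ok · (6,3)# 3/4 ok · (6,4)# 1/3 unhappy
Unsatisfied: (1,5), (2,4), (2,5), (3,2), (3,4), (4,1), (6,4) — 7 in total.

7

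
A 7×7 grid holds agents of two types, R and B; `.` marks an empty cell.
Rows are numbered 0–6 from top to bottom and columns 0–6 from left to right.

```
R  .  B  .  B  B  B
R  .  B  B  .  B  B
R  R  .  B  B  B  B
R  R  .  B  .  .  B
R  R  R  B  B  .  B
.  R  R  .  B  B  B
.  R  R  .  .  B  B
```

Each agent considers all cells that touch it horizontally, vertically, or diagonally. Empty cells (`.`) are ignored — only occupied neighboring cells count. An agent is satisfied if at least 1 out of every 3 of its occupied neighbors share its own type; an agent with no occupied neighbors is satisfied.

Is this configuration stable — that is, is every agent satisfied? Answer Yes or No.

Yes

(0,0)R 1/1 ✓
(0,2)B 2/2 ✓
(0,4)B 3/3 ✓
(0,5)B 4/4 ✓
(0,6)B 3/3 ✓
(1,0)R 3/3 ✓
(1,2)B 3/4 ✓
(1,3)B 5/5 ✓
(1,5)B 7/7 ✓
(1,6)B 5/5 ✓
(2,0)R 4/4 ✓
(2,1)R 4/5 ✓
(2,3)B 4/4 ✓
(2,4)B 5/5 ✓
(2,5)B 5/5 ✓
(2,6)B 4/4 ✓
(3,0)R 5/5 ✓
(3,1)R 6/6 ✓
(3,3)B 4/5 ✓
(3,6)B 3/3 ✓
(4,0)R 4/4 ✓
(4,1)R 6/6 ✓
(4,2)R 4/6 ✓
(4,3)B 3/5 ✓
(4,4)B 4/4 ✓
(4,6)B 3/3 ✓
(5,1)R 6/6 ✓
(5,2)R 5/6 ✓
(5,4)B 4/4 ✓
(5,5)B 6/6 ✓
(5,6)B 4/4 ✓
(6,1)R 3/3 ✓
(6,2)R 3/3 ✓
(6,5)B 4/4 ✓
(6,6)B 3/3 ✓
All meet the threshold, so the configuration is stable.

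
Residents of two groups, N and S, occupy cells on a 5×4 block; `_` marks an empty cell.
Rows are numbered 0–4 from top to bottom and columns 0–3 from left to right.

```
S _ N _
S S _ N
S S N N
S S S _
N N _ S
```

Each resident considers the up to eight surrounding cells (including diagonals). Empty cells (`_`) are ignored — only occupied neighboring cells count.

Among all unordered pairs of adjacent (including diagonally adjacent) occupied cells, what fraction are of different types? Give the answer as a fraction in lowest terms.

Scan each occupied cell's neighbors to the right and below (and the two forward diagonals) so each pair is counted once.
From row 0: 1 unlike of 4 pairs (running 1/4).
From row 1: 1 unlike of 8 pairs (running 2/12).
From row 2: 4 unlike of 11 pairs (running 6/23).
From row 3: 5 unlike of 8 pairs (running 11/31).
From row 4: 0 unlike of 1 pairs (running 11/32).
Total adjacent occupied pairs: 32; unlike-type pairs: 11.
11/32 is already in lowest terms.

11/32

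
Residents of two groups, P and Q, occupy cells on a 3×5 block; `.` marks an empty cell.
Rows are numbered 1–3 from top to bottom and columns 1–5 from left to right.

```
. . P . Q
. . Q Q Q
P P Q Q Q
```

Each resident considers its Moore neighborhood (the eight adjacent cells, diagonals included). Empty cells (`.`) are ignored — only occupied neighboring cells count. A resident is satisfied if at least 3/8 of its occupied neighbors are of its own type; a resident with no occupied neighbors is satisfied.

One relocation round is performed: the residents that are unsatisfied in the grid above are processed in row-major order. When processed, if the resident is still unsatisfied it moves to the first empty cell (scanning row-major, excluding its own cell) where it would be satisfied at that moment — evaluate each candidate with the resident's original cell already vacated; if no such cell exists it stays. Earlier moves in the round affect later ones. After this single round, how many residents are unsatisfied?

0

Initially unsatisfied (in order): (1,3), (3,2).
  (1,3) → (1,1).
  (3,2) → (1,2).
Resulting grid:
P P . . Q
. . Q Q Q
P . Q Q Q
All satisfied now.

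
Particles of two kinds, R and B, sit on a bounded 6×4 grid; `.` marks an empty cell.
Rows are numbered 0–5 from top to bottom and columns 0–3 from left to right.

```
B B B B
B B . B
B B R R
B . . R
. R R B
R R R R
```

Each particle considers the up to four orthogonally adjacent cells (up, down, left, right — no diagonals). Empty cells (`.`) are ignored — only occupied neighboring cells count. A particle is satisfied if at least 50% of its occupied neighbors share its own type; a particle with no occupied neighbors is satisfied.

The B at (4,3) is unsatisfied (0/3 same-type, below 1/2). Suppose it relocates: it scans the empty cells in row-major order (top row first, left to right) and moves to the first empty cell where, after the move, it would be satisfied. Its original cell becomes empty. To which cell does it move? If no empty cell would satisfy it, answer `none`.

(1,2)

Vacating (4,3). Empty cells in order:
  (1,2): 3/4 same-type → satisfied — stop here.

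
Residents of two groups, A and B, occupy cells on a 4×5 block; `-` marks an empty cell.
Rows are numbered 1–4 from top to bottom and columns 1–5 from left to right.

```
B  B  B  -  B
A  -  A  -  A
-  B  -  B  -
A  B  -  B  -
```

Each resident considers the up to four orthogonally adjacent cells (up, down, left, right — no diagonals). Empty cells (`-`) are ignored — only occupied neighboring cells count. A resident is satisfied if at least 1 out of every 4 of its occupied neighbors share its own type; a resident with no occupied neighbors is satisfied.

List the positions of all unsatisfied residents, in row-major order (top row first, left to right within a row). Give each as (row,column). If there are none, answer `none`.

(1,5), (2,1), (2,3), (2,5), (4,1)

(1,1)B 1/2 satisfied
(1,2)B 2/2 satisfied
(1,3)B 1/2 satisfied
(1,5)B 0/1 not
(2,1)A 0/1 not
(2,3)A 0/1 not
(2,5)A 0/1 not
(3,2)B 1/1 satisfied
(3,4)B 1/1 satisfied
(4,1)A 0/1 not
(4,2)B 1/2 satisfied
(4,4)B 1/1 satisfied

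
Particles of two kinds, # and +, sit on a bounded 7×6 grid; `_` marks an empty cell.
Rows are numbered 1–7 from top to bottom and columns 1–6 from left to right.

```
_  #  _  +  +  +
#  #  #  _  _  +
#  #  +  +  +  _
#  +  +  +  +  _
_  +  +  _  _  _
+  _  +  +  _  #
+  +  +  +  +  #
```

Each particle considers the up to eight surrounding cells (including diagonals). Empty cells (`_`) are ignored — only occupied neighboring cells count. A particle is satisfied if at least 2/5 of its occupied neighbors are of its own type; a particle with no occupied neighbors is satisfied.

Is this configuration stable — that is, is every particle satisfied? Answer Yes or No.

(1,2)# 3/3 ok
(1,4)+ 1/2 ok
(1,5)+ 3/3 ok
(1,6)+ 2/2 ok
(2,1)# 4/4 ok
(2,2)# 5/6 ok
(2,3)# 3/6 ok
(2,6)+ 3/3 ok
(3,1)# 4/5 ok
(3,2)# 5/8 ok
(3,3)+ 4/7 ok
(3,4)+ 5/6 ok
(3,5)+ 4/4 ok
(4,1)# 2/4 ok
(4,2)+ 4/7 ok
(4,3)+ 6/7 ok
(4,4)+ 6/6 ok
(4,5)+ 3/3 ok
(5,2)+ 5/6 ok
(5,3)+ 6/6 ok
(6,1)+ 3/3 ok
(6,3)+ 6/6 ok
(6,4)+ 5/5 ok
(6,6)# 1/2 ok
(7,1)+ 2/2 ok
(7,2)+ 4/4 ok
(7,3)+ 4/4 ok
(7,4)+ 4/4 ok
(7,5)+ 2/4 ok
(7,6)# 1/2 ok
All meet the threshold, so the configuration is stable.

Yes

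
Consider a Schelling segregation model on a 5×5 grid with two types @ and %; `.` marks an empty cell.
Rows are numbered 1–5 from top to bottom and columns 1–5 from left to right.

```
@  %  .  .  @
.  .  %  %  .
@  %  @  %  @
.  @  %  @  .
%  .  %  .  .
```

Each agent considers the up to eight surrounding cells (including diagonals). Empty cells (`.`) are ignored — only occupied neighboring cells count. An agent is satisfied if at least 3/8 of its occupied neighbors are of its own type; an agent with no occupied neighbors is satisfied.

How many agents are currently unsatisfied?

Row 1: (1,1)@ 0/1 ✗ · (1,2)% 1/2 ✓ · (1,5)@ 0/1 ✗
Row 2: (2,3)% 4/5 ✓ · (2,4)% 2/5 ✓
Row 3: (3,1)@ 1/2 ✓ · (3,2)% 2/5 ✓ · (3,3)@ 2/7 ✗ · (3,4)% 3/6 ✓ · (3,5)@ 1/3 ✗
Row 4: (4,2)@ 2/6 ✗ · (4,3)% 3/6 ✓ · (4,4)@ 2/5 ✓
Row 5: (5,1)% 0/1 ✗ · (5,3)% 1/3 ✗
Unsatisfied: (1,1), (1,5), (3,3), (3,5), (4,2), (5,1), (5,3) — 7 in total.

7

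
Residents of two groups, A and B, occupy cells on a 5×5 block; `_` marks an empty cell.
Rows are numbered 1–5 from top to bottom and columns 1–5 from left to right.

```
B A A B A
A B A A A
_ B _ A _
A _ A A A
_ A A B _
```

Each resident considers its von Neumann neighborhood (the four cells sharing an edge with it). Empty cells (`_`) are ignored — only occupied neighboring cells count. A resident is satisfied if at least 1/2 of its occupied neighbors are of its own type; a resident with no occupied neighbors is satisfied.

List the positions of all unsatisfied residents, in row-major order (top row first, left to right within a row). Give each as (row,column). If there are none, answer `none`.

Row 1: (1,1)B 0/2 unhappy · (1,2)A 1/3 unhappy · (1,3)A 2/3 ok · (1,4)B 0/3 unhappy · (1,5)A 1/2 ok
Row 2: (2,1)A 0/2 unhappy · (2,2)B 1/4 unhappy · (2,3)A 2/3 ok · (2,4)A 3/4 ok · (2,5)A 2/2 ok
Row 3: (3,2)B 1/1 ok · (3,4)A 2/2 ok
Row 4: (4,1)A 0/0 ok · (4,3)A 2/2 ok · (4,4)A 3/4 ok · (4,5)A 1/1 ok
Row 5: (5,2)A 1/1 ok · (5,3)A 2/3 ok · (5,4)B 0/2 unhappy

(1,1), (1,2), (1,4), (2,1), (2,2), (5,4)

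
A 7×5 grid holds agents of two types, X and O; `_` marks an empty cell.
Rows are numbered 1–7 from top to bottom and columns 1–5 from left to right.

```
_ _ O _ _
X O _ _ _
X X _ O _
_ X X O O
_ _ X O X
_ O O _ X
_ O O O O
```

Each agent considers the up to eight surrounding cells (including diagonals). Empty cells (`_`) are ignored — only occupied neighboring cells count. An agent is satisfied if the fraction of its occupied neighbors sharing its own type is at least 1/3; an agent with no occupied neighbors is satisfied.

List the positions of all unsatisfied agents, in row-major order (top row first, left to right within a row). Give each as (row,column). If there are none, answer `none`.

(2,2), (5,5), (6,5)

Row 1: (1,3)O 1/1 ✓
Row 2: (2,1)X 2/3 ✓ · (2,2)O 1/4 ✗
Row 3: (3,1)X 3/4 ✓ · (3,2)X 4/5 ✓ · (3,4)O 2/3 ✓
Row 4: (4,2)X 4/4 ✓ · (4,3)X 3/6 ✓ · (4,4)O 3/6 ✓ · (4,5)O 3/4 ✓
Row 5: (5,3)X 2/6 ✓ · (5,4)O 3/7 ✓ · (5,5)X 1/4 ✗
Row 6: (6,2)O 3/4 ✓ · (6,3)O 5/6 ✓ · (6,5)X 1/4 ✗
Row 7: (7,2)O 3/3 ✓ · (7,3)O 4/4 ✓ · (7,4)O 3/4 ✓ · (7,5)O 1/2 ✓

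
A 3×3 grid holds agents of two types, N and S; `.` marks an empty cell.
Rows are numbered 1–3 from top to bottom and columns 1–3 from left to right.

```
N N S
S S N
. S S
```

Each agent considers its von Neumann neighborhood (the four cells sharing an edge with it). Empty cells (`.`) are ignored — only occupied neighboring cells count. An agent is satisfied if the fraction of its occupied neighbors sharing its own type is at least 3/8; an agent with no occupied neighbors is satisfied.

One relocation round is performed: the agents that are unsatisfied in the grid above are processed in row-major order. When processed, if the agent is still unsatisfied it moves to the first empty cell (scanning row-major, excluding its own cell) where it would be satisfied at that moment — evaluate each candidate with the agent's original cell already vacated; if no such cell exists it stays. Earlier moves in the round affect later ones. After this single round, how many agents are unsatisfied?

Initially unsatisfied (in order): (1,2), (1,3), (2,3).
  (1,2): no empty cell satisfies it; stays.
  (1,3) → (3,1).
  (2,3) → (1,3).
Resulting grid:
N N N
S S .
S S S
All satisfied now.

0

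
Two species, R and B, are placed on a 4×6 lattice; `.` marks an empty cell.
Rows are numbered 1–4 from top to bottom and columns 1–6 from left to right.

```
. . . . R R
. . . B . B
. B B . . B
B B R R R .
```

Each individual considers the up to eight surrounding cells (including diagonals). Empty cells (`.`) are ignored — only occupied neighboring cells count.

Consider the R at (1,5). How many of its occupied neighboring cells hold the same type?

Occupied neighbors of (1,5): (1,6)=R, (2,4)=B, (2,6)=B.
Same type (R): 1 of 3.

1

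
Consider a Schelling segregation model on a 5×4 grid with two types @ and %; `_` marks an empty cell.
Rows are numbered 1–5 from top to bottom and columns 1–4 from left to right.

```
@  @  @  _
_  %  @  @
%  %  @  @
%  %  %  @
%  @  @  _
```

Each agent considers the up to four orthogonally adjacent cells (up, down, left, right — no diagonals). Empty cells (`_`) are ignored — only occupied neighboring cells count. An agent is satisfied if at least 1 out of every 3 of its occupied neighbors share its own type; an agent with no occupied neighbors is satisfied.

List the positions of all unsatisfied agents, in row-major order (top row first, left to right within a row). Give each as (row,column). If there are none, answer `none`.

(4,3)

Row 1: (1,1)@ 1/1 ok · (1,2)@ 2/3 ok · (1,3)@ 2/2 ok
Row 2: (2,2)% 1/3 ok · (2,3)@ 3/4 ok · (2,4)@ 2/2 ok
Row 3: (3,1)% 2/2 ok · (3,2)% 3/4 ok · (3,3)@ 2/4 ok · (3,4)@ 3/3 ok
Row 4: (4,1)% 3/3 ok · (4,2)% 3/4 ok · (4,3)% 1/4 unhappy · (4,4)@ 1/2 ok
Row 5: (5,1)% 1/2 ok · (5,2)@ 1/3 ok · (5,3)@ 1/2 ok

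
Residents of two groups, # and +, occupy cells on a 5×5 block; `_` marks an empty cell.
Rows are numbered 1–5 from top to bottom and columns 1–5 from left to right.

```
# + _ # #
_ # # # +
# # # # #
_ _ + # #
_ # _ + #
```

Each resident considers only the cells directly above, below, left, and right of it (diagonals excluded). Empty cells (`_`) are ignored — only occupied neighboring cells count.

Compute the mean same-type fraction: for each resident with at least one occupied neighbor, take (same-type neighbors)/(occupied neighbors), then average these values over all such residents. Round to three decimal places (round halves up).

(1,1)# 0/1
(1,2)+ 0/2
(1,4)# 2/2
(1,5)# 1/2
(2,2)# 2/3
(2,3)# 3/3
(2,4)# 3/4
(2,5)+ 0/3
(3,1)# 1/1
(3,2)# 3/3
(3,3)# 3/4
(3,4)# 4/4
(3,5)# 2/3
(4,3)+ 0/2
(4,4)# 2/4
(4,5)# 3/3
(5,2)# — no occupied neighbors
(5,4)+ 0/2
(5,5)# 1/2
Sum over 18 residents: 0/1 + 0/2 + 2/2 + 1/2 + 2/3 + 3/3 + 3/4 + 0/3 + 1/1 + 3/3 + 3/4 + 4/4 + 2/3 + 0/2 + 2/4 + 3/3 + 0/2 + 1/2 = 31/3; mean = 31/3 ÷ 18 = 31/54 = 0.574074… → 0.574.

0.574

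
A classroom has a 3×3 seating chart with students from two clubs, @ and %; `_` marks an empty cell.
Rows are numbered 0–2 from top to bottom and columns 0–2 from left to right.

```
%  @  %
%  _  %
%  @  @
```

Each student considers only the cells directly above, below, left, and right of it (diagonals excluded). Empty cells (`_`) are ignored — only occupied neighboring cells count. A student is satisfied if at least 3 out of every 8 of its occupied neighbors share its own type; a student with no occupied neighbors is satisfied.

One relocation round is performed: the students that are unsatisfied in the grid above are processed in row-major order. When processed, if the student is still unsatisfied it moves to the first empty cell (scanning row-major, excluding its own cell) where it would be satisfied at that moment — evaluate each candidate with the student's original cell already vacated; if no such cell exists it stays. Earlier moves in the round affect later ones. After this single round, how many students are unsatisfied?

Initially unsatisfied (in order): (0,1).
  (0,1): no empty cell satisfies it; stays.
Resulting grid:
% @ %
% _ %
% @ @
Unsatisfied now: (0,1).

1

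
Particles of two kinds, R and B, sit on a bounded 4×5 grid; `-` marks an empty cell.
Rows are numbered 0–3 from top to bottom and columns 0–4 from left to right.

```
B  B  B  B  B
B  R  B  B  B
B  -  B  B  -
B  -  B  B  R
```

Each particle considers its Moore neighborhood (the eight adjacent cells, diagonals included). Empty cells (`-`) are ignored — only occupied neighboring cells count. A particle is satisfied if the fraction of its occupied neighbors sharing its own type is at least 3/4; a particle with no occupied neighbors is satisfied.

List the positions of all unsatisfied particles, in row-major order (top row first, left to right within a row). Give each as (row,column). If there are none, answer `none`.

(0,0), (1,1), (2,0), (3,4)

(0,0)B 2/3 not
(0,1)B 4/5 satisfied
(0,2)B 4/5 satisfied
(0,3)B 5/5 satisfied
(0,4)B 3/3 satisfied
(1,0)B 3/4 satisfied
(1,1)R 0/7 not
(1,2)B 6/7 satisfied
(1,3)B 7/7 satisfied
(1,4)B 4/4 satisfied
(2,0)B 2/3 not
(2,2)B 5/6 satisfied
(2,3)B 6/7 satisfied
(3,0)B 1/1 satisfied
(3,2)B 3/3 satisfied
(3,3)B 3/4 satisfied
(3,4)R 0/2 not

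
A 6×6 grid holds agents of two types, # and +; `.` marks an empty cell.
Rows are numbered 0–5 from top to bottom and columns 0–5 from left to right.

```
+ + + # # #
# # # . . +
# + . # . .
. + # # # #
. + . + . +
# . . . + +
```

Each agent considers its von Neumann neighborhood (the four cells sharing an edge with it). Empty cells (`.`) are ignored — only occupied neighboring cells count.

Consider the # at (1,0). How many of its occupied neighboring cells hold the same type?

Occupied neighbors of (1,0): (0,0)=+, (2,0)=#, (1,1)=#.
Same type (#): 2 of 3.

2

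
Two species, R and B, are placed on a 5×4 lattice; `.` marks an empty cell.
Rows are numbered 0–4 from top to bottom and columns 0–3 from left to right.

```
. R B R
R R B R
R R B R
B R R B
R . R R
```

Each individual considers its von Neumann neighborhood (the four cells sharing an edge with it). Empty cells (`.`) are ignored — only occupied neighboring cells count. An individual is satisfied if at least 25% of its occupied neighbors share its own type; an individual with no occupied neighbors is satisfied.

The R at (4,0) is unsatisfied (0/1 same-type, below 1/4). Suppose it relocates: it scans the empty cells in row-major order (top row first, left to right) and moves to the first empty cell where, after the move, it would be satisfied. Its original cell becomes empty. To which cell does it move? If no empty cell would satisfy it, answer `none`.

Vacating (4,0). Empty cells in order:
  (0,0): 2/2 same-type → satisfied — stop here.

(0,0)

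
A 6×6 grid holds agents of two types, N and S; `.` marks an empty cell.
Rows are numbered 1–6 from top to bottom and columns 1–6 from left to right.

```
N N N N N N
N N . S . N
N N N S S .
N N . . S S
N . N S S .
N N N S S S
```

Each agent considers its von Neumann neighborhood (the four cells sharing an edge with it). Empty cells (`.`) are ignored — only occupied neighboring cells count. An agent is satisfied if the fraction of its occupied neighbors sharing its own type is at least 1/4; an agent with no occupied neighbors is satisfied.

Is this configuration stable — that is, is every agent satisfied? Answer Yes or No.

Yes

Row 1: (1,1)N 2/2 ✓ · (1,2)N 3/3 ✓ · (1,3)N 2/2 ✓ · (1,4)N 2/3 ✓ · (1,5)N 2/2 ✓ · (1,6)N 2/2 ✓
Row 2: (2,1)N 3/3 ✓ · (2,2)N 3/3 ✓ · (2,4)S 1/2 ✓ · (2,6)N 1/1 ✓
Row 3: (3,1)N 3/3 ✓ · (3,2)N 4/4 ✓ · (3,3)N 1/2 ✓ · (3,4)S 2/3 ✓ · (3,5)S 2/2 ✓
Row 4: (4,1)N 3/3 ✓ · (4,2)N 2/2 ✓ · (4,5)S 3/3 ✓ · (4,6)S 1/1 ✓
Row 5: (5,1)N 2/2 ✓ · (5,3)N 1/2 ✓ · (5,4)S 2/3 ✓ · (5,5)S 3/3 ✓
Row 6: (6,1)N 2/2 ✓ · (6,2)N 2/2 ✓ · (6,3)N 2/3 ✓ · (6,4)S 2/3 ✓ · (6,5)S 3/3 ✓ · (6,6)S 1/1 ✓
All meet the threshold, so the configuration is stable.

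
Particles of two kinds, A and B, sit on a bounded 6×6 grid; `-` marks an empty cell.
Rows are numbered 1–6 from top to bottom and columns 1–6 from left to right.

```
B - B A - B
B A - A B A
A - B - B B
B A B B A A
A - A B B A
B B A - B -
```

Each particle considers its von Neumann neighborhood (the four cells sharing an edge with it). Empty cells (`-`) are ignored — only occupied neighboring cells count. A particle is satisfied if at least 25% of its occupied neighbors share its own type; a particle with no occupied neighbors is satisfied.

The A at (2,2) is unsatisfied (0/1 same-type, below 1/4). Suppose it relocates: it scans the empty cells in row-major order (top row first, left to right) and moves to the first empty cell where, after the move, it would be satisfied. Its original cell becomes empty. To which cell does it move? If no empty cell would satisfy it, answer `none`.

Vacating (2,2). Empty cells in order:
  (1,2): 0/2 same-type → still unsatisfied.
  (1,5): 1/3 same-type → satisfied — stop here.

(1,5)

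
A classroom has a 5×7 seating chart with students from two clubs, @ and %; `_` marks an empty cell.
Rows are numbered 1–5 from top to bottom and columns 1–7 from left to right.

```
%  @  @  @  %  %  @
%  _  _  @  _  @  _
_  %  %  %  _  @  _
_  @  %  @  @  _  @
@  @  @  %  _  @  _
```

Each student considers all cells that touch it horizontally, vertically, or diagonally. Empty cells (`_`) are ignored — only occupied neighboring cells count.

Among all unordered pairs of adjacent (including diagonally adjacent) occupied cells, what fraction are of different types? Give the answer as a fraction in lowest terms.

Scan each occupied cell's neighbors to the right and below (and the two forward diagonals) so each pair is counted once.
From row 1: 7 unlike of 14 pairs (running 7/14).
From row 2: 2 unlike of 4 pairs (running 9/18).
From row 3: 5 unlike of 12 pairs (running 14/30).
From row 4: 6 unlike of 14 pairs (running 20/44).
From row 5: 1 unlike of 3 pairs (running 21/47).
Total adjacent occupied pairs: 47; unlike-type pairs: 21.
21/47 is already in lowest terms.

21/47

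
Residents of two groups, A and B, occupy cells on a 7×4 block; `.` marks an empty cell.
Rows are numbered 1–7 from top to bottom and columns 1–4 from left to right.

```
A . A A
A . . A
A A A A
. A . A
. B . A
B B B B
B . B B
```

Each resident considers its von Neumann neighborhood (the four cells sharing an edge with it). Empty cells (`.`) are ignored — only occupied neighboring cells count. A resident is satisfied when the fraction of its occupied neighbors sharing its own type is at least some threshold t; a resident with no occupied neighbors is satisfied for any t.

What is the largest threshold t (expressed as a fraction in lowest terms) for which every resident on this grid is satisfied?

1/2

Row 1: (1,1)A 1/1 · (1,3)A 1/1 · (1,4)A 2/2
Row 2: (2,1)A 2/2 · (2,4)A 2/2
Row 3: (3,1)A 2/2 · (3,2)A 3/3 · (3,3)A 2/2 · (3,4)A 3/3
Row 4: (4,2)A 1/2 · (4,4)A 2/2
Row 5: (5,2)B 1/2 · (5,4)A 1/2
Row 6: (6,1)B 2/2 · (6,2)B 3/3 · (6,3)B 3/3 · (6,4)B 2/3
Row 7: (7,1)B 1/1 · (7,3)B 2/2 · (7,4)B 2/2
The smallest same-type fraction is 1/2 at (4,2), which reduces to 1/2. Any threshold above that leaves this resident unsatisfied.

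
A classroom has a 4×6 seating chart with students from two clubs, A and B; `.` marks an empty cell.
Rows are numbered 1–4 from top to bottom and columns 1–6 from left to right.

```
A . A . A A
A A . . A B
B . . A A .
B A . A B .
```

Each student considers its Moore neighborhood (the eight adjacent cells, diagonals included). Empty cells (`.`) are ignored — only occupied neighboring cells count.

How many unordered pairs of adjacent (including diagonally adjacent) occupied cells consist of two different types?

Scan each occupied cell's neighbors to the right and below (and the two forward diagonals) so each pair is counted once.
From row 1: 2 unlike of 8 pairs (running 2/8).
From row 2: 4 unlike of 7 pairs (running 6/15).
From row 3: 3 unlike of 7 pairs (running 9/22).
From row 4: 2 unlike of 2 pairs (running 11/24).
Total adjacent occupied pairs: 24; unlike-type pairs: 11.

11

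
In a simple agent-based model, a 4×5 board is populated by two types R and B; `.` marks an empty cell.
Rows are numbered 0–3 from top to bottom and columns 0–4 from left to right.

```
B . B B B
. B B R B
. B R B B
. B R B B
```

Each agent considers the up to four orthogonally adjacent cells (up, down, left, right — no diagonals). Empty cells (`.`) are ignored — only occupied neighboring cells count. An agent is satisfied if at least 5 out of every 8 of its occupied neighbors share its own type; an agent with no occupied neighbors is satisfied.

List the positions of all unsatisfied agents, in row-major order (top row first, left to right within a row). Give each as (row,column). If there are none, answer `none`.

(0,0)B 0/0 satisfied
(0,2)B 2/2 satisfied
(0,3)B 2/3 satisfied
(0,4)B 2/2 satisfied
(1,1)B 2/2 satisfied
(1,2)B 2/4 not
(1,3)R 0/4 not
(1,4)B 2/3 satisfied
(2,1)B 2/3 satisfied
(2,2)R 1/4 not
(2,3)B 2/4 not
(2,4)B 3/3 satisfied
(3,1)B 1/2 not
(3,2)R 1/3 not
(3,3)B 2/3 satisfied
(3,4)B 2/2 satisfied

(1,2), (1,3), (2,2), (2,3), (3,1), (3,2)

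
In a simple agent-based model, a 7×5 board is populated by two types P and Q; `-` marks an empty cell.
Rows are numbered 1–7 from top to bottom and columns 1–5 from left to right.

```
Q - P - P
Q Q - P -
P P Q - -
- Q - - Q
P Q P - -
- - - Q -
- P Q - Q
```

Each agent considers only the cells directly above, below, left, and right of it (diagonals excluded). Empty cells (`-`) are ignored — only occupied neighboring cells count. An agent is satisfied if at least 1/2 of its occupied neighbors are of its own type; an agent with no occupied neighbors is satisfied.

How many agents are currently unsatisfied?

Row 1: (1,1)Q 1/1 ok · (1,3)P 0/0 ok · (1,5)P 0/0 ok
Row 2: (2,1)Q 2/3 ok · (2,2)Q 1/2 ok · (2,4)P 0/0 ok
Row 3: (3,1)P 1/2 ok · (3,2)P 1/4 unhappy · (3,3)Q 0/1 unhappy
Row 4: (4,2)Q 1/2 ok · (4,5)Q 0/0 ok
Row 5: (5,1)P 0/1 unhappy · (5,2)Q 1/3 unhappy · (5,3)P 0/1 unhappy
Row 6: (6,4)Q 0/0 ok
Row 7: (7,2)P 0/1 unhappy · (7,3)Q 0/1 unhappy · (7,5)Q 0/0 ok
Unsatisfied: (3,2), (3,3), (5,1), (5,2), (5,3), (7,2), (7,3) — 7 in total.

7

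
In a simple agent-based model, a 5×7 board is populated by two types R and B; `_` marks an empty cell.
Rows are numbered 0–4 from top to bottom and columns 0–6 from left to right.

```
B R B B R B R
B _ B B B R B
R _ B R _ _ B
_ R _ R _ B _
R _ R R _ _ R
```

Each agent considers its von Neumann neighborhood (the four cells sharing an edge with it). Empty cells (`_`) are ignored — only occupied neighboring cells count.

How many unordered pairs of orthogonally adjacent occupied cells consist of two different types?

13

Scan each occupied cell's neighbors to the right and below so each pair is counted once.
From row 0: 8 unlike of 12 pairs (running 8/12).
From row 1: 4 unlike of 8 pairs (running 12/20).
From row 2: 1 unlike of 2 pairs (running 13/22).
From row 3: 0 unlike of 1 pairs (running 13/23).
From row 4: 0 unlike of 1 pairs (running 13/24).
Total adjacent occupied pairs: 24; unlike-type pairs: 13.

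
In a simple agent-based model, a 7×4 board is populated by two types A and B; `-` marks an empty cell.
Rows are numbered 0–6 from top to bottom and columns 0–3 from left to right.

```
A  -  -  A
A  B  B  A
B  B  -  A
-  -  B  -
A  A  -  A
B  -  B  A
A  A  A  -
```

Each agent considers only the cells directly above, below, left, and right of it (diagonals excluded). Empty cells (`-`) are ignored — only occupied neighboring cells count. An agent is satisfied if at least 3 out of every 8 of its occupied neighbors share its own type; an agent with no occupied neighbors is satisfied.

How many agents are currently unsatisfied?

Row 0: (0,0)A 1/1 ✓ · (0,3)A 1/1 ✓
Row 1: (1,0)A 1/3 ✗ · (1,1)B 2/3 ✓ · (1,2)B 1/2 ✓ · (1,3)A 2/3 ✓
Row 2: (2,0)B 1/2 ✓ · (2,1)B 2/2 ✓ · (2,3)A 1/1 ✓
Row 3: (3,2)B 0/0 ✓
Row 4: (4,0)A 1/2 ✓ · (4,1)A 1/1 ✓ · (4,3)A 1/1 ✓
Row 5: (5,0)B 0/2 ✗ · (5,2)B 0/2 ✗ · (5,3)A 1/2 ✓
Row 6: (6,0)A 1/2 ✓ · (6,1)A 2/2 ✓ · (6,2)A 1/2 ✓
Unsatisfied: (1,0), (5,0), (5,2) — 3 in total.

3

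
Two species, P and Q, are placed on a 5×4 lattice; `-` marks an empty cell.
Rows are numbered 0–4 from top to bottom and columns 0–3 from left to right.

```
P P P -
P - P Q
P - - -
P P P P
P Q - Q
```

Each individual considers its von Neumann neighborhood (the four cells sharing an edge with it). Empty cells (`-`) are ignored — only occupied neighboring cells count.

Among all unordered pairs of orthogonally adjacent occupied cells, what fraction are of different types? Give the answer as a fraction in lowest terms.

2/7

Scan each occupied cell's neighbors to the right and below so each pair is counted once.
From row 0: 0 unlike of 4 pairs (running 0/4).
From row 1: 1 unlike of 2 pairs (running 1/6).
From row 2: 0 unlike of 1 pairs (running 1/7).
From row 3: 2 unlike of 6 pairs (running 3/13).
From row 4: 1 unlike of 1 pairs (running 4/14).
Total adjacent occupied pairs: 14; unlike-type pairs: 4.
4/14 reduces to 2/7.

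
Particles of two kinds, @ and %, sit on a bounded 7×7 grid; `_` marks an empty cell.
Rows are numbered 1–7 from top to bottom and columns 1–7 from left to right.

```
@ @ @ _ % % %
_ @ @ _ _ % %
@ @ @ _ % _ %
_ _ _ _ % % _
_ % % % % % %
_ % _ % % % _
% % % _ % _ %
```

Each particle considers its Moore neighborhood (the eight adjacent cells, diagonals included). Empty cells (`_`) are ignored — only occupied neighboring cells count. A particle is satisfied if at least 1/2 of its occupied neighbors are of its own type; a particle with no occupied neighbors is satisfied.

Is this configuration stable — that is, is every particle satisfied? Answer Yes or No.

(1,1)@ 2/2 ✓
(1,2)@ 4/4 ✓
(1,3)@ 3/3 ✓
(1,5)% 2/2 ✓
(1,6)% 4/4 ✓
(1,7)% 3/3 ✓
(2,2)@ 7/7 ✓
(2,3)@ 5/5 ✓
(2,6)% 6/6 ✓
(2,7)% 4/4 ✓
(3,1)@ 2/2 ✓
(3,2)@ 4/4 ✓
(3,3)@ 3/3 ✓
(3,5)% 3/3 ✓
(3,7)% 3/3 ✓
(4,5)% 5/5 ✓
(4,6)% 6/6 ✓
(5,2)% 2/2 ✓
(5,3)% 4/4 ✓
(5,4)% 5/5 ✓
(5,5)% 7/7 ✓
(5,6)% 6/6 ✓
(5,7)% 3/3 ✓
(6,2)% 5/5 ✓
(6,4)% 6/6 ✓
(6,5)% 6/6 ✓
(6,6)% 6/6 ✓
(7,1)% 2/2 ✓
(7,2)% 3/3 ✓
(7,3)% 3/3 ✓
(7,5)% 3/3 ✓
(7,7)% 1/1 ✓
All meet the threshold, so the configuration is stable.

Yes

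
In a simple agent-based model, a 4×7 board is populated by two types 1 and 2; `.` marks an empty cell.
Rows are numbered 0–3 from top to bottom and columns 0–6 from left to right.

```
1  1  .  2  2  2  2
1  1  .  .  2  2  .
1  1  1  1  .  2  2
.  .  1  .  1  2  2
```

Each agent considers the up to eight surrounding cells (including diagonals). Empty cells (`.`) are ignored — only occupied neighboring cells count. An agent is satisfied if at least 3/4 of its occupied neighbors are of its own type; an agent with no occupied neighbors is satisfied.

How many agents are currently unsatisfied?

1

Row 0: (0,0)1 3/3 ✓ · (0,1)1 3/3 ✓ · (0,3)2 2/2 ✓ · (0,4)2 4/4 ✓ · (0,5)2 4/4 ✓ · (0,6)2 2/2 ✓
Row 1: (1,0)1 5/5 ✓ · (1,1)1 6/6 ✓ · (1,4)2 5/6 ✓ · (1,5)2 6/6 ✓
Row 2: (2,0)1 3/3 ✓ · (2,1)1 5/5 ✓ · (2,2)1 4/4 ✓ · (2,3)1 3/4 ✓ · (2,5)2 5/6 ✓ · (2,6)2 4/4 ✓
Row 3: (3,2)1 3/3 ✓ · (3,4)1 1/3 ✗ · (3,5)2 3/4 ✓ · (3,6)2 3/3 ✓
Unsatisfied: (3,4) — 1 in total.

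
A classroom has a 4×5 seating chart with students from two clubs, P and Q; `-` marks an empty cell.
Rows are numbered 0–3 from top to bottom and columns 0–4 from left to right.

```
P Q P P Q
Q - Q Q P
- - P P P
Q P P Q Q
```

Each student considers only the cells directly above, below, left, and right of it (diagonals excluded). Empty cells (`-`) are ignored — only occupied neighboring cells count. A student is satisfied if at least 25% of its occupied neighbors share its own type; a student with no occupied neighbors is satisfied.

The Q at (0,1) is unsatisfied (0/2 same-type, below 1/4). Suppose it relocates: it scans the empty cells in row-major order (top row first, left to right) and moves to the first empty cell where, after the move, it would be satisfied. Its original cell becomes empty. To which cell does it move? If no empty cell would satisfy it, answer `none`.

Vacating (0,1). Empty cells in order:
  (1,1): 2/2 same-type → satisfied — stop here.

(1,1)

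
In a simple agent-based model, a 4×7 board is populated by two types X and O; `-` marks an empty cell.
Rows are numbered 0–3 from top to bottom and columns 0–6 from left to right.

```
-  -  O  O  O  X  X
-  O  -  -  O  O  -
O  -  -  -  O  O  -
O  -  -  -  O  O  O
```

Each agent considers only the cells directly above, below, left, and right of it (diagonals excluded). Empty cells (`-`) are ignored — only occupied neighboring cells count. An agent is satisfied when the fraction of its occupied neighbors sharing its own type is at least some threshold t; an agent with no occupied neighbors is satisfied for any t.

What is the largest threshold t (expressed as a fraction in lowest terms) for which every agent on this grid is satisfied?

1/3

Row 0: (0,2)O 1/1 · (0,3)O 2/2 · (0,4)O 2/3 · (0,5)X 1/3 · (0,6)X 1/1
Row 1: (1,1)O — no occupied neighbors · (1,4)O 3/3 · (1,5)O 2/3
Row 2: (2,0)O 1/1 · (2,4)O 3/3 · (2,5)O 3/3
Row 3: (3,0)O 1/1 · (3,4)O 2/2 · (3,5)O 3/3 · (3,6)O 1/1
The smallest same-type fraction is 1/3 at (0,5), which reduces to 1/3. Any threshold above that leaves this agent unsatisfied.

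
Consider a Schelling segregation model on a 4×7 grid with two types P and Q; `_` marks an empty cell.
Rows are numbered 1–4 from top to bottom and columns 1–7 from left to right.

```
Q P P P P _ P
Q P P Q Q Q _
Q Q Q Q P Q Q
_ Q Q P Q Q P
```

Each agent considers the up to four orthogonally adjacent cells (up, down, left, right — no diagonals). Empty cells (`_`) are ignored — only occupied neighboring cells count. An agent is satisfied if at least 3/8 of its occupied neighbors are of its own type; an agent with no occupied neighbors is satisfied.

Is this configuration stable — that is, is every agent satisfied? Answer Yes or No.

No

Row 1: (1,1)Q 1/2 ok · (1,2)P 2/3 ok · (1,3)P 3/3 ok · (1,4)P 2/3 ok · (1,5)P 1/2 ok · (1,7)P 0/0 ok
Row 2: (2,1)Q 2/3 ok · (2,2)P 2/4 ok · (2,3)P 2/4 ok · (2,4)Q 2/4 ok · (2,5)Q 2/4 ok · (2,6)Q 2/2 ok
Row 3: (3,1)Q 2/2 ok · (3,2)Q 3/4 ok · (3,3)Q 3/4 ok · (3,4)Q 2/4 ok · (3,5)P 0/4 unhappy · (3,6)Q 3/4 ok · (3,7)Q 1/2 ok
Row 4: (4,2)Q 2/2 ok · (4,3)Q 2/3 ok · (4,4)P 0/3 unhappy · (4,5)Q 1/3 unhappy · (4,6)Q 2/3 ok · (4,7)P 0/2 unhappy
For instance (3,5) has only 0/4 same-type neighbors, below 3/8.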